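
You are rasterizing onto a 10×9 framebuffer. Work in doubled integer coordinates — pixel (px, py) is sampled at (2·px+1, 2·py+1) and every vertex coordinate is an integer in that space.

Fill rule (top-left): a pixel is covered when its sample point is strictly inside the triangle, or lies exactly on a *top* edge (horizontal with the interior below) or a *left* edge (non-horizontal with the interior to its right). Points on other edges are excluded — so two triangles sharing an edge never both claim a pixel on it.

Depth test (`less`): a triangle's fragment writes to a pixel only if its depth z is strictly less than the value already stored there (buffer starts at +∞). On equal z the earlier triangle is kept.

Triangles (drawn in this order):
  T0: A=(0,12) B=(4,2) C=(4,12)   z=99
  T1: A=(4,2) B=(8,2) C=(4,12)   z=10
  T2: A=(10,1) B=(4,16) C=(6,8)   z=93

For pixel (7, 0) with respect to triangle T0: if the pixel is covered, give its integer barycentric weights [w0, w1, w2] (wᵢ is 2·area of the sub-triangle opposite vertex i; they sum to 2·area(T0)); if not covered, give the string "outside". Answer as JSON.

T0:
  2·area = 40
  edge (0, 12)→(4, 2): d=(4,-10) top-left  bias=+0
  edge (4, 2)→(4, 12): d=(0,10) right/bottom  bias=-1
  edge (4, 12)→(0, 12): d=(-4,0) right/bottom  bias=-1
    (1,2)@(3, 5): e=[2,10,28] → █
    (2,2)@(5, 5): e=[22,-10,28] → ·
    (1,3)@(3, 7): e=[10,10,20] → █
    (2,3)@(5, 7): e=[30,-10,20] → ·
    (1,4)@(3, 9): e=[18,10,12] → █
    (2,4)@(5, 9): e=[38,-10,12] → ·
    (0,5)@(1, 11): e=[6,30,4] → █
    (2,5)@(5, 11): e=[46,-10,4] → ·
    (0,6)@(1, 13): e=[14,30,-4] → ·
    (1,6)@(3, 13): e=[34,10,-4] → ·
  covered (5 px):
    · · · · · · · · · ·
    · · · · · · · · · ·
    · █ · · · · · · · ·
    · █ · · · · · · · ·
    · █ · · · · · · · ·
    █ █ · · · · · · · ·
    · · · · · · · · · ·
    · · · · · · · · · ·
    · · · · · · · · · ·
T1:
  2·area = 40
  edge (4, 2)→(8, 2): d=(4,0) top-left  bias=+0
  edge (8, 2)→(4, 12): d=(-4,10) right/bottom  bias=-1
  edge (4, 12)→(4, 2): d=(0,-10) top-left  bias=+0
    (2,1)@(5, 3): e=[4,26,10] → █
    (3,1)@(7, 3): e=[4,6,30] → █
    (4,1)@(9, 3): e=[4,-14,50] → ·
    (2,2)@(5, 5): e=[12,18,10] → █
    (3,2)@(7, 5): e=[12,-2,30] → ·
    (2,3)@(5, 7): e=[20,10,10] → █
    (3,3)@(7, 7): e=[20,-10,30] → ·
    (2,4)@(5, 9): e=[28,2,10] → █
    (3,4)@(7, 9): e=[28,-18,30] → ·
    (2,5)@(5, 11): e=[36,-6,10] → ·
  covered (5 px):
    · · · · · · · · · ·
    · · █ █ · · · · · ·
    · · █ · · · · · · ·
    · · █ · · · · · · ·
    · · █ · · · · · · ·
    · · · · · · · · · ·
    · · · · · · · · · ·
    · · · · · · · · · ·
    · · · · · · · · · ·
T2:
  2·area = 18
  edge (10, 1)→(4, 16): d=(-6,15) right/bottom  bias=-1
  edge (4, 16)→(6, 8): d=(2,-8) top-left  bias=+0
  edge (6, 8)→(10, 1): d=(4,-7) top-left  bias=+0
    (4,1)@(9, 3): e=[3,14,1] → █
    (5,1)@(11, 3): e=[-27,30,15] → ·
    (4,2)@(9, 5): e=[-9,18,9] → ·
    (3,3)@(7, 7): e=[9,6,3] → █
    (4,3)@(9, 7): e=[-21,22,17] → ·
    (3,4)@(7, 9): e=[-3,10,11] → ·
    (2,6)@(5, 13): e=[3,2,13] → █
    (3,6)@(7, 13): e=[-27,18,27] → ·
    (2,7)@(5, 15): e=[-9,6,21] → ·
  covered (3 px):
    · · · · · · · · · ·
    · · · · █ · · · · ·
    · · · · · · · · · ·
    · · · █ · · · · · ·
    · · · · · · · · · ·
    · · · · · · · · · ·
    · · █ · · · · · · ·
    · · · · · · · · · ·
    · · · · · · · · · ·

Result: "outside"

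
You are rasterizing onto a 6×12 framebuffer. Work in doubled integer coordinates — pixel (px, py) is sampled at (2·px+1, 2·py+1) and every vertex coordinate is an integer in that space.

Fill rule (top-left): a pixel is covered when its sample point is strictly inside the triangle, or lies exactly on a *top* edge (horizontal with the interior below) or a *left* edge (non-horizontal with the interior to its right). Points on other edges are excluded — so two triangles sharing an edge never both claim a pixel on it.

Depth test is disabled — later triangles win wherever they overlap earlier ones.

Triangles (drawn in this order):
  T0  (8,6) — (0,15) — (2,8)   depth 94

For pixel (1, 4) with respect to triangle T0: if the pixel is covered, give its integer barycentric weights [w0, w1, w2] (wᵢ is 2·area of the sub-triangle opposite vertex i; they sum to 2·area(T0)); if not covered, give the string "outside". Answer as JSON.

T0:
  2·area = 38
  edge (8, 6)→(0, 15): d=(-8,9) right/bottom  bias=-1
  edge (0, 15)→(2, 8): d=(2,-7) top-left  bias=+0
  edge (2, 8)→(8, 6): d=(6,-2) top-left  bias=+0
    (5,2)@(11, 5): e=[-19,57,0] → .  [on edge]
    (2,3)@(5, 7): e=[19,19,0] → X  [on edge]
    (3,3)@(7, 7): e=[1,33,4] → X
    (4,3)@(9, 7): e=[-17,47,8] → .
    (1,4)@(3, 9): e=[21,9,8] → X
    (3,4)@(7, 9): e=[-15,37,16] → .
    (1,5)@(3, 11): e=[5,13,20] → X
    (2,5)@(5, 11): e=[-13,27,24] → .
    (0,6)@(1, 13): e=[7,3,28] → X
    (1,6)@(3, 13): e=[-11,17,32] → .
    (0,7)@(1, 15): e=[-9,7,40] → .
  covered (6 px):
    . . . . . .
    . . . . . .
    . . . . . .
    . . X X . .
    . X X . . .
    . X . . . .
    X . . . . .
    . . . . . .
    . . . . . .
    . . . . . .
    . . . . . .
    . . . . . .

Result: [9,8,21]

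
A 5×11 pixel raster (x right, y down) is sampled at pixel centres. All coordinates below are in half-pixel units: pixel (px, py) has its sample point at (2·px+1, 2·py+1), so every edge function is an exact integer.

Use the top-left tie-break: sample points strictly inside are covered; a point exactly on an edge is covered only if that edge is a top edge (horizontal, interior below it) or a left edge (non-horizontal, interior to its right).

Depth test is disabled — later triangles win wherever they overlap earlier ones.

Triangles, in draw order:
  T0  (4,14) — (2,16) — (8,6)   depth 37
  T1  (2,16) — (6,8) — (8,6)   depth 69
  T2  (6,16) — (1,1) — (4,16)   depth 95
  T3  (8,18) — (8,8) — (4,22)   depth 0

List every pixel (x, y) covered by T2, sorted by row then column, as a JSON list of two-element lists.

T0:
  2·area = 8
  edge (4, 14)→(2, 16): d=(-2,2) right/bottom  bias=-1
  edge (2, 16)→(8, 6): d=(6,-10) top-left  bias=+0
  edge (8, 6)→(4, 14): d=(-4,8) right/bottom  bias=-1
    (4,4)@(9, 9): e=[0,28,-20] → ·  [on edge]
    (2,5)@(5, 11): e=[4,0,4] → #  [on edge]
    (3,5)@(7, 11): e=[0,20,-12] → ·  [on edge]
    (2,6)@(5, 13): e=[0,12,-4] → ·  [on edge]
    (1,7)@(3, 15): e=[0,4,4] → ·  [on edge]
    (0,8)@(1, 17): e=[0,-4,12] → ·  [on edge]
  covered (1 px):
    · · · · ·
    · · · · ·
    · · · · ·
    · · · · ·
    · · · · ·
    · · # · ·
    · · · · ·
    · · · · ·
    · · · · ·
    · · · · ·
    · · · · ·
T1:
  2·area = 8
  edge (2, 16)→(6, 8): d=(4,-8) top-left  bias=+0
  edge (6, 8)→(8, 6): d=(2,-2) top-left  bias=+0
  edge (8, 6)→(2, 16): d=(-6,10) right/bottom  bias=-1
    (4,2)@(9, 5): e=[12,0,-4] → ·  [on edge]
    (3,3)@(7, 7): e=[4,0,4] → #  [on edge]
    (4,3)@(9, 7): e=[20,4,-16] → ·
    (2,4)@(5, 9): e=[-4,0,12] → ·  [on edge]
    (3,4)@(7, 9): e=[12,4,-8] → ·
    (1,5)@(3, 11): e=[-12,0,20] → ·  [on edge]
    (2,5)@(5, 11): e=[4,4,0] → ·  [on edge]
    (0,6)@(1, 13): e=[-20,0,28] → ·  [on edge]
  covered (1 px):
    · · · · ·
    · · · · ·
    · · · · ·
    · · · # ·
    · · · · ·
    · · · · ·
    · · · · ·
    · · · · ·
    · · · · ·
    · · · · ·
    · · · · ·
T2:
  2·area = 30  (B↔C swapped to make it positive)
  edge (6, 16)→(4, 16): d=(-2,0) right/bottom  bias=-1
  edge (4, 16)→(1, 1): d=(-3,-15) top-left  bias=+0
  edge (1, 1)→(6, 16): d=(5,15) right/bottom  bias=-1
    (0,0)@(1, 1): e=[30,0,0] → ·  [on edge]
    (1,3)@(3, 7): e=[18,12,0] → ·  [on edge]
    (1,4)@(3, 9): e=[14,6,10] → #
    (2,4)@(5, 9): e=[14,36,-20] → ·
    (1,5)@(3, 11): e=[10,0,20] → #  [on edge]
    (2,5)@(5, 11): e=[10,30,-10] → ·
    (1,6)@(3, 13): e=[6,-6,30] → ·
    (2,6)@(5, 13): e=[6,24,0] → ·  [on edge]
    (2,7)@(5, 15): e=[2,18,10] → #
    (3,7)@(7, 15): e=[2,48,-20] → ·
    (2,8)@(5, 17): e=[-2,12,20] → ·
    (3,9)@(7, 19): e=[-6,36,0] → ·  [on edge]
    (2,10)@(5, 21): e=[-10,0,40] → ·  [on edge]
  covered (3 px):
    · · · · ·
    · · · · ·
    · · · · ·
    · · · · ·
    · # · · ·
    · # · · ·
    · · · · ·
    · · # · ·
    · · · · ·
    · · · · ·
    · · · · ·
T3:
  2·area = 40  (B↔C swapped to make it positive)
  edge (8, 18)→(4, 22): d=(-4,4) right/bottom  bias=-1
  edge (4, 22)→(8, 8): d=(4,-14) top-left  bias=+0
  edge (8, 8)→(8, 18): d=(0,10) right/bottom  bias=-1
    (3,6)@(7, 13): e=[24,6,10] → #
    (4,6)@(9, 13): e=[16,34,-10] → ·
    (3,7)@(7, 15): e=[16,14,10] → #
    (4,7)@(9, 15): e=[8,42,-10] → ·
    (3,8)@(7, 17): e=[8,22,10] → #
    (4,8)@(9, 17): e=[0,50,-10] → ·  [on edge]
    (2,9)@(5, 19): e=[8,2,30] → #
    (3,9)@(7, 19): e=[0,30,10] → ·  [on edge]
    (2,10)@(5, 21): e=[0,10,30] → ·  [on edge]
  covered (4 px):
    · · · · ·
    · · · · ·
    · · · · ·
    · · · · ·
    · · · · ·
    · · · · ·
    · · · # ·
    · · · # ·
    · · · # ·
    · · # · ·
    · · · · ·

Final: [[1,4],[1,5],[2,7]]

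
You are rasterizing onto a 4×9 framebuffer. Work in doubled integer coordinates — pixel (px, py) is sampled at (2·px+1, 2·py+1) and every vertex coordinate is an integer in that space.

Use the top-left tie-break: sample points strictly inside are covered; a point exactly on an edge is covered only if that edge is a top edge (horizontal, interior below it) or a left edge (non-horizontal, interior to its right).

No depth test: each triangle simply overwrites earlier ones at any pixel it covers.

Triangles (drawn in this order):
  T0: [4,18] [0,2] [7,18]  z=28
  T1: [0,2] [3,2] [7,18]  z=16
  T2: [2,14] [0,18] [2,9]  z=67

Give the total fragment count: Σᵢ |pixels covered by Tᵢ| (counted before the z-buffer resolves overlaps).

T0:
  2·area = 48
  edge (4, 18)→(0, 2): d=(-4,-16) top-left  bias=+0
  edge (0, 2)→(7, 18): d=(7,16) right/bottom  bias=-1
  edge (7, 18)→(4, 18): d=(-3,0) right/bottom  bias=-1
    (0,2)@(1, 5): e=[4,5,39] → X
    (1,2)@(3, 5): e=[36,-27,39] → .
    (0,3)@(1, 7): e=[-4,19,33] → .
    (1,4)@(3, 9): e=[20,1,27] → X
    (2,4)@(5, 9): e=[52,-31,27] → .
    (1,5)@(3, 11): e=[12,15,21] → X
    (2,5)@(5, 11): e=[44,-17,21] → .
    (1,6)@(3, 13): e=[4,29,15] → X
    (2,6)@(5, 13): e=[36,-3,15] → .
    (1,7)@(3, 15): e=[-4,43,9] → .
    (2,7)@(5, 15): e=[28,11,9] → X
    (3,7)@(7, 15): e=[60,-21,9] → .
  covered (6 px):
    . . . .
    . . . .
    X . . .
    . . . .
    . X . .
    . X . .
    . X . .
    . . X .
    . . X .
T1:
  2·area = 48
  edge (0, 2)→(3, 2): d=(3,0) top-left  bias=+0
  edge (3, 2)→(7, 18): d=(4,16) right/bottom  bias=-1
  edge (7, 18)→(0, 2): d=(-7,-16) top-left  bias=+0
    (0,1)@(1, 3): e=[3,36,9] → X
    (1,1)@(3, 3): e=[3,4,41] → X
    (2,1)@(5, 3): e=[3,-28,73] → .
    (0,2)@(1, 5): e=[9,44,-5] → .
    (1,2)@(3, 5): e=[9,12,27] → X
    (2,2)@(5, 5): e=[9,-20,59] → .
    (1,3)@(3, 7): e=[15,20,13] → X
    (2,3)@(5, 7): e=[15,-12,45] → .
    (1,4)@(3, 9): e=[21,28,-1] → .
    (2,5)@(5, 11): e=[27,4,17] → X
    (3,5)@(7, 11): e=[27,-28,49] → .
    (2,6)@(5, 13): e=[33,12,3] → X
  covered (6 px):
    . . . .
    X X . .
    . X . .
    . X . .
    . . . .
    . . X .
    . . X .
    . . . .
    . . . .
T2:
  2·area = 10
  edge (2, 14)→(0, 18): d=(-2,4) right/bottom  bias=-1
  edge (0, 18)→(2, 9): d=(2,-9) top-left  bias=+0
  edge (2, 9)→(2, 14): d=(0,5) right/bottom  bias=-1
    (0,7)@(1, 15): e=[2,3,5] → X
    (1,7)@(3, 15): e=[-6,21,-5] → .
    (0,8)@(1, 17): e=[-2,7,5] → .
  covered (1 px):
    . . . .
    . . . .
    . . . .
    . . . .
    . . . .
    . . . .
    . . . .
    X . . .
    . . . .

Answer: 13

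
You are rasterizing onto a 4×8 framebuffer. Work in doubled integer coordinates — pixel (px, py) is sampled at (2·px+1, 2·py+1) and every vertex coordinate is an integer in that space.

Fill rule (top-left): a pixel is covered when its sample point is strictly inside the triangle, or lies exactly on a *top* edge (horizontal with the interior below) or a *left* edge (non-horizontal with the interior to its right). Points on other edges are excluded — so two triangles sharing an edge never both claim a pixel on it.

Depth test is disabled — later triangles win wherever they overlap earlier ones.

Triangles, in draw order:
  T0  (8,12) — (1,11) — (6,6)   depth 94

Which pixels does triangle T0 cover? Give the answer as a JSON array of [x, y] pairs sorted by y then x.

T0:
  2·area = 40
  edge (8, 12)→(1, 11): d=(-7,-1) top-left  bias=+0
  edge (1, 11)→(6, 6): d=(5,-5) top-left  bias=+0
  edge (6, 6)→(8, 12): d=(2,6) right/bottom  bias=-1
    (2,1)@(5, 3): e=[60,-20,0] → ·  [on edge]
    (3,2)@(7, 5): e=[48,0,-8] → ·  [on edge]
    (2,3)@(5, 7): e=[32,0,8] → █  [on edge]
    (3,3)@(7, 7): e=[34,10,-4] → ·
    (1,4)@(3, 9): e=[16,0,24] → █  [on edge]
    (3,4)@(7, 9): e=[20,20,0] → ·  [on edge]
    (0,5)@(1, 11): e=[0,0,40] → █  [on edge]
    (3,5)@(7, 11): e=[6,30,4] → █
    (0,6)@(1, 13): e=[-14,10,44] → ·
    (1,6)@(3, 13): e=[-12,20,32] → ·
    (2,6)@(5, 13): e=[-10,30,20] → ·
    (3,6)@(7, 13): e=[-8,40,8] → ·
  covered (7 px):
    · · · ·
    · · · ·
    · · · ·
    · · █ ·
    · █ █ ·
    █ █ █ █
    · · · ·
    · · · ·

Final: [[2,3],[1,4],[2,4],[0,5],[1,5],[2,5],[3,5]]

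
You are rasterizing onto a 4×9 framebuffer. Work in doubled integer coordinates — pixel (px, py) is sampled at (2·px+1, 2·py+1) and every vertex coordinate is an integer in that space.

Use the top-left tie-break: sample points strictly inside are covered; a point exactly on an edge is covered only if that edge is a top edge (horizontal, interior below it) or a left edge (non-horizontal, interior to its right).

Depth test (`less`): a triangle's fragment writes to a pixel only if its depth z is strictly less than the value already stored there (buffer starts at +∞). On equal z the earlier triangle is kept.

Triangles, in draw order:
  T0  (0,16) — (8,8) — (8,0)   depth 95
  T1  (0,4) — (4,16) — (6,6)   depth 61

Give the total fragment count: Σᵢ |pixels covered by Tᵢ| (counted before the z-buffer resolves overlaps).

T0:
  2·area = 64  (B↔C swapped to make it positive)
  edge (0, 16)→(8, 0): d=(8,-16) top-left  bias=+0
  edge (8, 0)→(8, 8): d=(0,8) right/bottom  bias=-1
  edge (8, 8)→(0, 16): d=(-8,8) right/bottom  bias=-1
    (3,1)@(7, 3): e=[8,8,48] → X
    (3,2)@(7, 5): e=[24,8,32] → X
    (2,3)@(5, 7): e=[8,24,32] → X
    (2,4)@(5, 9): e=[24,24,16] → X
    (3,4)@(7, 9): e=[56,8,0] → .  [on edge]
    (1,5)@(3, 11): e=[8,40,16] → X
    (2,5)@(5, 11): e=[40,24,0] → .  [on edge]
    (1,6)@(3, 13): e=[24,40,0] → .  [on edge]
    (0,7)@(1, 15): e=[8,56,0] → .  [on edge]
  covered (6 px):
    . . . .
    . . . X
    . . . X
    . . X X
    . . X .
    . X . .
    . . . .
    . . . .
    . . . .
T1:
  2·area = 64  (B↔C swapped to make it positive)
  edge (0, 4)→(6, 6): d=(6,2) right/bottom  bias=-1
  edge (6, 6)→(4, 16): d=(-2,10) right/bottom  bias=-1
  edge (4, 16)→(0, 4): d=(-4,-12) top-left  bias=+0
    (3,0)@(7, 1): e=[-32,0,96] → .  [on edge]
    (0,2)@(1, 5): e=[4,52,8] → X
    (1,2)@(3, 5): e=[0,32,32] → .  [on edge]
    (0,3)@(1, 7): e=[16,48,0] → X  [on edge]
    (1,3)@(3, 7): e=[12,28,24] → X
    (2,3)@(5, 7): e=[8,8,48] → X
    (3,3)@(7, 7): e=[4,-12,72] → .
    (0,4)@(1, 9): e=[28,44,-8] → .
    (1,4)@(3, 9): e=[24,24,16] → X
    (3,4)@(7, 9): e=[16,-16,64] → .
    (1,5)@(3, 11): e=[36,20,8] → X
    (2,5)@(5, 11): e=[32,0,32] → .  [on edge]
    (1,6)@(3, 13): e=[48,16,0] → X  [on edge]
  covered (8 px):
    . . . .
    . . . .
    X . . .
    X X X .
    . X X .
    . X . .
    . X . .
    . . . .
    . . . .

Result: 14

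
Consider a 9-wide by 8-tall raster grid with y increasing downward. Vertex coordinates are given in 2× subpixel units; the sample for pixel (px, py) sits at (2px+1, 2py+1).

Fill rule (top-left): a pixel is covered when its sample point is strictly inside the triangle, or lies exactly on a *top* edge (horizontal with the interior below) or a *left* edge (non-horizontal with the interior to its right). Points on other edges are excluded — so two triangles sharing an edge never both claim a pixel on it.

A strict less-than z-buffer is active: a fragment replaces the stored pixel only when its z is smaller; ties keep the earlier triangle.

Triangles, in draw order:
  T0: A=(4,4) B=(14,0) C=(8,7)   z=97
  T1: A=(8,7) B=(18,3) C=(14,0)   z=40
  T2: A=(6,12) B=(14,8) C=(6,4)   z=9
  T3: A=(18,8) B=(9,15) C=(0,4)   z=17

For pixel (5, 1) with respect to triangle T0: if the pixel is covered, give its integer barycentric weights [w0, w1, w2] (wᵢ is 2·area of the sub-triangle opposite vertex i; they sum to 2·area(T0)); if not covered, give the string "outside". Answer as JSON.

T0:
  2·area = 46
  edge (4, 4)→(14, 0): d=(10,-4) top-left  bias=+0
  edge (14, 0)→(8, 7): d=(-6,7) right/bottom  bias=-1
  edge (8, 7)→(4, 4): d=(-4,-3) top-left  bias=+0
    (6,0)@(13, 1): e=[6,1,39] → █
    (7,0)@(15, 1): e=[14,-13,45] → ·
    (3,1)@(7, 3): e=[2,31,13] → █
    (4,1)@(9, 3): e=[10,17,19] → █
    (5,1)@(11, 3): e=[18,3,25] → █
    (6,1)@(13, 3): e=[26,-11,31] → ·
    (3,2)@(7, 5): e=[22,19,5] → █
    (5,2)@(11, 5): e=[38,-9,17] → ·
    (3,3)@(7, 7): e=[42,7,-3] → ·
    (4,3)@(9, 7): e=[50,-7,3] → ·
  covered (6 px):
    · · · · · · █ · ·
    · · · █ █ █ · · ·
    · · · █ █ · · · ·
    · · · · · · · · ·
    · · · · · · · · ·
    · · · · · · · · ·
    · · · · · · · · ·
    · · · · · · · · ·
T1:
  2·area = 46  (B↔C swapped to make it positive)
  edge (8, 7)→(14, 0): d=(6,-7) top-left  bias=+0
  edge (14, 0)→(18, 3): d=(4,3) right/bottom  bias=-1
  edge (18, 3)→(8, 7): d=(-10,4) right/bottom  bias=-1
    (7,0)@(15, 1): e=[13,1,32] → █
    (8,0)@(17, 1): e=[27,-5,24] → ·
    (6,1)@(13, 3): e=[11,15,20] → █
    (8,1)@(17, 3): e=[39,3,4] → █
    (5,2)@(11, 5): e=[9,29,8] → █
    (6,2)@(13, 5): e=[23,23,0] → ·  [on edge]
    (7,2)@(15, 5): e=[37,17,-8] → ·
    (8,2)@(17, 5): e=[51,11,-16] → ·
    (5,3)@(11, 7): e=[21,37,-12] → ·
    (1,4)@(3, 9): e=[-23,69,0] → ·  [on edge]
  covered (5 px):
    · · · · · · · █ ·
    · · · · · · █ █ █
    · · · · · █ · · ·
    · · · · · · · · ·
    · · · · · · · · ·
    · · · · · · · · ·
    · · · · · · · · ·
    · · · · · · · · ·
T2:
  2·area = 64  (B↔C swapped to make it positive)
  edge (6, 12)→(6, 4): d=(0,-8) top-left  bias=+0
  edge (6, 4)→(14, 8): d=(8,4) right/bottom  bias=-1
  edge (14, 8)→(6, 12): d=(-8,4) right/bottom  bias=-1
    (3,2)@(7, 5): e=[8,4,52] → █
    (4,2)@(9, 5): e=[24,-4,44] → ·
    (3,3)@(7, 7): e=[8,20,36] → █
    (4,3)@(9, 7): e=[24,12,28] → █
    (5,3)@(11, 7): e=[40,4,20] → █
    (6,3)@(13, 7): e=[56,-4,12] → ·
    (3,4)@(7, 9): e=[8,36,20] → █
    (6,4)@(13, 9): e=[56,12,-4] → ·
    (3,5)@(7, 11): e=[8,52,4] → █
    (4,5)@(9, 11): e=[24,44,-4] → ·
    (5,5)@(11, 11): e=[40,36,-12] → ·
    (3,6)@(7, 13): e=[8,68,-12] → ·
  covered (8 px):
    · · · · · · · · ·
    · · · · · · · · ·
    · · · █ · · · · ·
    · · · █ █ █ · · ·
    · · · █ █ █ · · ·
    · · · █ · · · · ·
    · · · · · · · · ·
    · · · · · · · · ·
T3:
  2·area = 162
  edge (18, 8)→(9, 15): d=(-9,7) right/bottom  bias=-1
  edge (9, 15)→(0, 4): d=(-9,-11) top-left  bias=+0
  edge (0, 4)→(18, 8): d=(18,4) right/bottom  bias=-1
    (0,2)@(1, 5): e=[146,2,14] → █
    (1,2)@(3, 5): e=[132,24,6] → █
    (2,2)@(5, 5): e=[118,46,-2] → ·
    (0,3)@(1, 7): e=[128,-16,50] → ·
    (1,3)@(3, 7): e=[114,6,42] → █
    (2,3)@(5, 7): e=[100,28,34] → █
    (3,3)@(7, 7): e=[86,50,26] → █
    (4,3)@(9, 7): e=[72,72,18] → █
    (5,3)@(11, 7): e=[58,94,10] → █
    (6,3)@(13, 7): e=[44,116,2] → █
    (7,3)@(15, 7): e=[30,138,-6] → ·
    (1,4)@(3, 9): e=[96,-12,78] → ·
    (4,7)@(9, 15): e=[0,0,162] → ·  [on edge]
  covered (20 px):
    · · · · · · · · ·
    · · · · · · · · ·
    █ █ · · · · · · ·
    · █ █ █ █ █ █ · ·
    · · █ █ █ █ █ █ ·
    · · · █ █ █ █ · ·
    · · · · █ █ · · ·
    · · · · · · · · ·

Answer: [3,25,18]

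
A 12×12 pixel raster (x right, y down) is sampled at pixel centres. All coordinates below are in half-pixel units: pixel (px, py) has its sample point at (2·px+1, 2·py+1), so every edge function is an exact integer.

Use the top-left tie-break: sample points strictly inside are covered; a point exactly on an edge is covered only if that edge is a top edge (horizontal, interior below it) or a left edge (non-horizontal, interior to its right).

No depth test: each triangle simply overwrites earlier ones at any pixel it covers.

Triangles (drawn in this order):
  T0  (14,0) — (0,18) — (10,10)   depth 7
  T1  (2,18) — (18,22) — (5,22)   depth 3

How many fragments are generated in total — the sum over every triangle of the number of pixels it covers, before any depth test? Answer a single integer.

T0:
  2·area = 68  (B↔C swapped to make it positive)
  edge (14, 0)→(10, 10): d=(-4,10) right/bottom  bias=-1
  edge (10, 10)→(0, 18): d=(-10,8) right/bottom  bias=-1
  edge (0, 18)→(14, 0): d=(14,-18) top-left  bias=+0
    (5,2)@(11, 5): e=[10,42,16] → #
    (6,2)@(13, 5): e=[-10,26,52] → ·
    (4,3)@(9, 7): e=[22,38,8] → #
    (6,3)@(13, 7): e=[-18,6,80] → ·
    (3,4)@(7, 9): e=[34,34,0] → #  [on edge]
    (5,4)@(11, 9): e=[-6,2,72] → ·
    (3,5)@(7, 11): e=[26,14,28] → #
    (4,5)@(9, 11): e=[6,-2,64] → ·
    (2,6)@(5, 13): e=[38,10,20] → #
    (3,6)@(7, 13): e=[18,-6,56] → ·
    (1,7)@(3, 15): e=[50,6,12] → #
    (2,7)@(5, 15): e=[30,-10,48] → ·
  covered (9 px):
    · · · · · · · · · · · ·
    · · · · · · · · · · · ·
    · · · · · # · · · · · ·
    · · · · # # · · · · · ·
    · · · # # · · · · · · ·
    · · · # · · · · · · · ·
    · · # · · · · · · · · ·
    · # · · · · · · · · · ·
    # · · · · · · · · · · ·
    · · · · · · · · · · · ·
    · · · · · · · · · · · ·
    · · · · · · · · · · · ·
T1:
  2·area = 52
  edge (2, 18)→(18, 22): d=(16,4) right/bottom  bias=-1
  edge (18, 22)→(5, 22): d=(-13,0) right/bottom  bias=-1
  edge (5, 22)→(2, 18): d=(-3,-4) top-left  bias=+0
    (1,9)@(3, 19): e=[12,39,1] → #
    (2,9)@(5, 19): e=[4,39,9] → #
    (3,9)@(7, 19): e=[-4,39,17] → ·
    (1,10)@(3, 21): e=[44,13,-5] → ·
    (2,10)@(5, 21): e=[36,13,3] → #
    (3,10)@(7, 21): e=[28,13,11] → #
    (4,10)@(9, 21): e=[20,13,19] → #
    (5,10)@(11, 21): e=[12,13,27] → #
    (6,10)@(13, 21): e=[4,13,35] → #
    (7,10)@(15, 21): e=[-4,13,43] → ·
    (2,11)@(5, 23): e=[68,-13,-3] → ·
    (3,11)@(7, 23): e=[60,-13,5] → ·
  covered (7 px):
    · · · · · · · · · · · ·
    · · · · · · · · · · · ·
    · · · · · · · · · · · ·
    · · · · · · · · · · · ·
    · · · · · · · · · · · ·
    · · · · · · · · · · · ·
    · · · · · · · · · · · ·
    · · · · · · · · · · · ·
    · · · · · · · · · · · ·
    · # # · · · · · · · · ·
    · · # # # # # · · · · ·
    · · · · · · · · · · · ·

Final: 16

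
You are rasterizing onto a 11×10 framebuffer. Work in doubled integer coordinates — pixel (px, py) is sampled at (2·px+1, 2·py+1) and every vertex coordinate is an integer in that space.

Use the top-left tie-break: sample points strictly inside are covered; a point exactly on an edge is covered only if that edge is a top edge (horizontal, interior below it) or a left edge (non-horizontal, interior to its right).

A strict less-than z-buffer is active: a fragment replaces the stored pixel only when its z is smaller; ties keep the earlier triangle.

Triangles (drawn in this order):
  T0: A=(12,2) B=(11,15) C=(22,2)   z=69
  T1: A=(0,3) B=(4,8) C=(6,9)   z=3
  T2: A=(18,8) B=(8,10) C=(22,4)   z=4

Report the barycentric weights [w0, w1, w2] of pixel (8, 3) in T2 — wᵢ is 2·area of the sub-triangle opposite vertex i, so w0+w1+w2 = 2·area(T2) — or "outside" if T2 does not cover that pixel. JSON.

T0:
  2·area = 130  (B↔C swapped to make it positive)
  edge (12, 2)→(22, 2): d=(10,0) top-left  bias=+0
  edge (22, 2)→(11, 15): d=(-11,13) right/bottom  bias=-1
  edge (11, 15)→(12, 2): d=(1,-13) top-left  bias=+0
    (6,1)@(13, 3): e=[10,106,14] → X
    (7,1)@(15, 3): e=[10,80,40] → X
    (8,1)@(17, 3): e=[10,54,66] → X
    (9,1)@(19, 3): e=[10,28,92] → X
    (10,1)@(21, 3): e=[10,2,118] → X
    (6,2)@(13, 5): e=[30,84,16] → X
    (10,2)@(21, 5): e=[30,-20,120] → .
    (6,3)@(13, 7): e=[50,62,18] → X
    (9,3)@(19, 7): e=[50,-16,96] → .
    (6,4)@(13, 9): e=[70,40,20] → X
    (8,4)@(17, 9): e=[70,-12,72] → .
    (6,5)@(13, 11): e=[90,18,22] → X
    (5,7)@(11, 15): e=[130,0,0] → .  [on edge]
  covered (15 px):
    . . . . . . . . . . .
    . . . . . . X X X X X
    . . . . . . X X X X .
    . . . . . . X X X . .
    . . . . . . X X . . .
    . . . . . . X . . . .
    . . . . . . . . . . .
    . . . . . . . . . . .
    . . . . . . . . . . .
    . . . . . . . . . . .
T1:
  2·area = 6  (B↔C swapped to make it positive)
  edge (0, 3)→(6, 9): d=(6,6) right/bottom  bias=-1
  edge (6, 9)→(4, 8): d=(-2,-1) top-left  bias=+0
  edge (4, 8)→(0, 3): d=(-4,-5) top-left  bias=+0
  covered (0 px):
    . . . . . . . . . . .
    . . . . . . . . . . .
    . . . . . . . . . . .
    . . . . . . . . . . .
    . . . . . . . . . . .
    . . . . . . . . . . .
    . . . . . . . . . . .
    . . . . . . . . . . .
    . . . . . . . . . . .
    . . . . . . . . . . .
T2:
  2·area = 32
  edge (18, 8)→(8, 10): d=(-10,2) right/bottom  bias=-1
  edge (8, 10)→(22, 4): d=(14,-6) top-left  bias=+0
  edge (22, 4)→(18, 8): d=(-4,4) right/bottom  bias=-1
    (10,2)@(21, 5): e=[24,8,0] → .  [on edge]
    (7,3)@(15, 7): e=[16,0,16] → X  [on edge]
    (8,3)@(17, 7): e=[12,12,8] → X
    (9,3)@(19, 7): e=[8,24,0] → .  [on edge]
    (5,4)@(11, 9): e=[4,4,24] → X
    (6,4)@(13, 9): e=[0,16,16] → .  [on edge]
    (7,4)@(15, 9): e=[-4,28,8] → .
    (8,4)@(17, 9): e=[-8,40,0] → .  [on edge]
    (1,5)@(3, 11): e=[0,-16,48] → .  [on edge]
    (5,5)@(11, 11): e=[-16,32,16] → .
    (7,5)@(15, 11): e=[-24,56,0] → .  [on edge]
    (0,6)@(1, 13): e=[-16,0,48] → .  [on edge]
    (6,6)@(13, 13): e=[-40,72,0] → .  [on edge]
    (5,7)@(11, 15): e=[-56,88,0] → .  [on edge]
    (4,8)@(9, 17): e=[-72,104,0] → .  [on edge]
    (3,9)@(7, 19): e=[-88,120,0] → .  [on edge]
  covered (3 px):
    . . . . . . . . . . .
    . . . . . . . . . . .
    . . . . . . . . . . .
    . . . . . . . X X . .
    . . . . . X . . . . .
    . . . . . . . . . . .
    . . . . . . . . . . .
    . . . . . . . . . . .
    . . . . . . . . . . .
    . . . . . . . . . . .

Answer: [12,8,12]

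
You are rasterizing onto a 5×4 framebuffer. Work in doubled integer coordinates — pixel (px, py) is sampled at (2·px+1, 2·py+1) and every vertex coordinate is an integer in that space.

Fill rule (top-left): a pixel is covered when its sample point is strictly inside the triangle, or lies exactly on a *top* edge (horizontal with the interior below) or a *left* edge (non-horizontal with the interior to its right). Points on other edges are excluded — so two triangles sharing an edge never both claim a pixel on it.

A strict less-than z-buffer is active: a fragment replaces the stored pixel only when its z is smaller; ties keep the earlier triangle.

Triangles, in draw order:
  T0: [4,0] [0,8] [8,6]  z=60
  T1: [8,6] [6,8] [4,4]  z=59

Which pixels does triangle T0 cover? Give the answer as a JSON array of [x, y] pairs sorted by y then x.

T0:
  2·area = 56  (B↔C swapped to make it positive)
  edge (4, 0)→(8, 6): d=(4,6) right/bottom  bias=-1
  edge (8, 6)→(0, 8): d=(-8,2) right/bottom  bias=-1
  edge (0, 8)→(4, 0): d=(4,-8) top-left  bias=+0
    (1,1)@(3, 3): e=[18,34,4] → █
    (2,1)@(5, 3): e=[6,30,20] → █
    (3,1)@(7, 3): e=[-6,26,36] → ·
    (1,2)@(3, 5): e=[26,18,12] → █
    (3,2)@(7, 5): e=[2,10,44] → █
    (4,2)@(9, 5): e=[-10,6,60] → ·
    (0,3)@(1, 7): e=[46,6,4] → █
    (2,3)@(5, 7): e=[22,-2,36] → ·
    (3,3)@(7, 7): e=[10,-6,52] → ·
  covered (7 px):
    · · · · ·
    · █ █ · ·
    · █ █ █ ·
    █ █ · · ·
T1:
  2·area = 12
  edge (8, 6)→(6, 8): d=(-2,2) right/bottom  bias=-1
  edge (6, 8)→(4, 4): d=(-2,-4) top-left  bias=+0
  edge (4, 4)→(8, 6): d=(4,2) right/bottom  bias=-1
    (2,2)@(5, 5): e=[8,2,2] → █
    (3,2)@(7, 5): e=[4,10,-2] → ·
    (4,2)@(9, 5): e=[0,18,-6] → ·  [on edge]
    (2,3)@(5, 7): e=[4,-2,10] → ·
    (3,3)@(7, 7): e=[0,6,6] → ·  [on edge]
  covered (1 px):
    · · · · ·
    · · · · ·
    · · █ · ·
    · · · · ·

Result: [[1,1],[2,1],[1,2],[2,2],[3,2],[0,3],[1,3]]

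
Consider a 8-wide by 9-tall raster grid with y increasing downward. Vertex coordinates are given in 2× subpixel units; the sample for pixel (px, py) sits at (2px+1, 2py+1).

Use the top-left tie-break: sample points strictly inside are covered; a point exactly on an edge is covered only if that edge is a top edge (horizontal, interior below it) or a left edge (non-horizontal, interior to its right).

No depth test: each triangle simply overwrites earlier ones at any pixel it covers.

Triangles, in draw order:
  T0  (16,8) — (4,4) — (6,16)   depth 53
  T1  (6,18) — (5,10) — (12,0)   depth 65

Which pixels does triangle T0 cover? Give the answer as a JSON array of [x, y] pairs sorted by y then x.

T0:
  2·area = 136  (B↔C swapped to make it positive)
  edge (16, 8)→(6, 16): d=(-10,8) right/bottom  bias=-1
  edge (6, 16)→(4, 4): d=(-2,-12) top-left  bias=+0
  edge (4, 4)→(16, 8): d=(12,4) right/bottom  bias=-1
    (0,1)@(1, 3): e=[170,-34,0] → ·  [on edge]
    (2,2)@(5, 5): e=[118,10,8] → #
    (3,2)@(7, 5): e=[102,34,0] → ·  [on edge]
    (2,3)@(5, 7): e=[98,6,32] → #
    (3,3)@(7, 7): e=[82,30,24] → #
    (4,3)@(9, 7): e=[66,54,16] → #
    (5,3)@(11, 7): e=[50,78,8] → #
    (6,3)@(13, 7): e=[34,102,0] → ·  [on edge]
    (2,4)@(5, 9): e=[78,2,56] → #
    (6,4)@(13, 9): e=[14,98,24] → #
    (7,4)@(15, 9): e=[-2,122,16] → ·
    (2,5)@(5, 11): e=[58,-2,80] → ·
  covered (16 px):
    · · · · · · · ·
    · · · · · · · ·
    · · # · · · · ·
    · · # # # # · ·
    · · # # # # # ·
    · · · # # # · ·
    · · · # # · · ·
    · · · # · · · ·
    · · · · · · · ·
T1:
  2·area = 66
  edge (6, 18)→(5, 10): d=(-1,-8) top-left  bias=+0
  edge (5, 10)→(12, 0): d=(7,-10) top-left  bias=+0
  edge (12, 0)→(6, 18): d=(-6,18) right/bottom  bias=-1
    (5,1)@(11, 3): e=[55,11,0] → ·  [on edge]
    (4,2)@(9, 5): e=[37,5,24] → #
    (5,2)@(11, 5): e=[53,25,-12] → ·
    (4,3)@(9, 7): e=[35,19,12] → #
    (5,3)@(11, 7): e=[51,39,-24] → ·
    (3,4)@(7, 9): e=[17,13,36] → #
    (4,4)@(9, 9): e=[33,33,0] → ·  [on edge]
    (3,5)@(7, 11): e=[15,27,24] → #
    (4,5)@(9, 11): e=[31,47,-12] → ·
    (3,6)@(7, 13): e=[13,41,12] → #
    (4,6)@(9, 13): e=[29,61,-24] → ·
    (3,7)@(7, 15): e=[11,55,0] → ·  [on edge]
  covered (5 px):
    · · · · · · · ·
    · · · · · · · ·
    · · · · # · · ·
    · · · · # · · ·
    · · · # · · · ·
    · · · # · · · ·
    · · · # · · · ·
    · · · · · · · ·
    · · · · · · · ·

Final: [[2,2],[2,3],[3,3],[4,3],[5,3],[2,4],[3,4],[4,4],[5,4],[6,4],[3,5],[4,5],[5,5],[3,6],[4,6],[3,7]]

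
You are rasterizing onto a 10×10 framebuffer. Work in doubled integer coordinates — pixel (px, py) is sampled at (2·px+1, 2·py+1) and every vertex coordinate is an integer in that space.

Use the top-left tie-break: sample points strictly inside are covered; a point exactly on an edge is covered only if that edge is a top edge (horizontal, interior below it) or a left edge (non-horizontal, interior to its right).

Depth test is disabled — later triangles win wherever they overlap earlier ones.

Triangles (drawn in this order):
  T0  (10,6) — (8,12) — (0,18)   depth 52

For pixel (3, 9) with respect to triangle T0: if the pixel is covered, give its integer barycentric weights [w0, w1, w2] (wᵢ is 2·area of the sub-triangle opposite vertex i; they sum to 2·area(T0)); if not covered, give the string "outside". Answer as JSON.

T0:
  2·area = 36
  edge (10, 6)→(8, 12): d=(-2,6) right/bottom  bias=-1
  edge (8, 12)→(0, 18): d=(-8,6) right/bottom  bias=-1
  edge (0, 18)→(10, 6): d=(10,-12) top-left  bias=+0
    (5,1)@(11, 3): e=[0,54,-18] → ·  [on edge]
    (4,4)@(9, 9): e=[0,18,18] → ·  [on edge]
    (3,5)@(7, 11): e=[8,14,14] → █
    (4,5)@(9, 11): e=[-4,2,38] → ·
    (2,6)@(5, 13): e=[16,10,10] → █
    (3,6)@(7, 13): e=[4,-2,34] → ·
    (1,7)@(3, 15): e=[24,6,6] → █
    (2,7)@(5, 15): e=[12,-6,30] → ·
    (3,7)@(7, 15): e=[0,-18,54] → ·  [on edge]
    (0,8)@(1, 17): e=[32,2,2] → █
    (1,8)@(3, 17): e=[20,-10,26] → ·
    (0,9)@(1, 19): e=[28,-14,22] → ·
  covered (4 px):
    · · · · · · · · · ·
    · · · · · · · · · ·
    · · · · · · · · · ·
    · · · · · · · · · ·
    · · · · · · · · · ·
    · · · █ · · · · · ·
    · · █ · · · · · · ·
    · █ · · · · · · · ·
    █ · · · · · · · · ·
    · · · · · · · · · ·

Final: "outside"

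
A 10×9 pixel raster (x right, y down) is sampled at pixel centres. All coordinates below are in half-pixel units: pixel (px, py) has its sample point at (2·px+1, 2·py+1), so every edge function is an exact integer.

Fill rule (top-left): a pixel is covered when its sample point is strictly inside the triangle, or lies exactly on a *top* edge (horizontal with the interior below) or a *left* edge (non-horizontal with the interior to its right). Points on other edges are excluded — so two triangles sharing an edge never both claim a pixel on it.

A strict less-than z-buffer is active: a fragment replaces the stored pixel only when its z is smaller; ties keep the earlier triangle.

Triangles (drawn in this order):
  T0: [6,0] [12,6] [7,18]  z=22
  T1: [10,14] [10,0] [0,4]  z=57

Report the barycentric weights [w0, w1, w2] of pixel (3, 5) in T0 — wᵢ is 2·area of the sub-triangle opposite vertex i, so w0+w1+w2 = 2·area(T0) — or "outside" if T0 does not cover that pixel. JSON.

T0:
  2·area = 102
  edge (6, 0)→(12, 6): d=(6,6) right/bottom  bias=-1
  edge (12, 6)→(7, 18): d=(-5,12) right/bottom  bias=-1
  edge (7, 18)→(6, 0): d=(-1,-18) top-left  bias=+0
    (3,0)@(7, 1): e=[0,85,17] → ·  [on edge]
    (3,1)@(7, 3): e=[12,75,15] → #
    (4,1)@(9, 3): e=[0,51,51] → ·  [on edge]
    (3,2)@(7, 5): e=[24,65,13] → #
    (4,2)@(9, 5): e=[12,41,49] → #
    (5,2)@(11, 5): e=[0,17,85] → ·  [on edge]
    (3,3)@(7, 7): e=[36,55,11] → #
    (5,3)@(11, 7): e=[12,7,83] → #
    (6,3)@(13, 7): e=[0,-17,119] → ·  [on edge]
    (3,4)@(7, 9): e=[48,45,9] → #
    (5,4)@(11, 9): e=[24,-3,81] → ·
    (7,4)@(15, 9): e=[0,-51,153] → ·  [on edge]
    (8,5)@(17, 11): e=[0,-85,187] → ·  [on edge]
    (9,6)@(19, 13): e=[0,-119,221] → ·  [on edge]
  covered (14 px):
    · · · · · · · · · ·
    · · · # · · · · · ·
    · · · # # · · · · ·
    · · · # # # · · · ·
    · · · # # · · · · ·
    · · · # # · · · · ·
    · · · # # · · · · ·
    · · · # · · · · · ·
    · · · # · · · · · ·
T1:
  2·area = 140  (B↔C swapped to make it positive)
  edge (10, 14)→(0, 4): d=(-10,-10) top-left  bias=+0
  edge (0, 4)→(10, 0): d=(10,-4) top-left  bias=+0
  edge (10, 0)→(10, 14): d=(0,14) right/bottom  bias=-1
    (4,0)@(9, 1): e=[120,6,14] → #
    (5,0)@(11, 1): e=[140,14,-14] → ·
    (1,1)@(3, 3): e=[40,2,98] → #
    (2,1)@(5, 3): e=[60,10,70] → #
    (3,1)@(7, 3): e=[80,18,42] → #
    (5,1)@(11, 3): e=[120,34,-14] → ·
    (0,2)@(1, 5): e=[0,14,126] → #  [on edge]
    (5,2)@(11, 5): e=[100,54,-14] → ·
    (0,3)@(1, 7): e=[-20,34,126] → ·
    (1,3)@(3, 7): e=[0,42,98] → #  [on edge]
    (5,3)@(11, 7): e=[80,74,-14] → ·
    (1,4)@(3, 9): e=[-20,62,98] → ·
    (2,4)@(5, 9): e=[0,70,70] → #  [on edge]
    (3,5)@(7, 11): e=[0,98,42] → #  [on edge]
    (4,6)@(9, 13): e=[0,126,14] → #  [on edge]
    (5,7)@(11, 15): e=[0,154,-14] → ·  [on edge]
    (6,8)@(13, 17): e=[0,182,-42] → ·  [on edge]
  covered (20 px):
    · · · · # · · · · ·
    · # # # # · · · · ·
    # # # # # · · · · ·
    · # # # # · · · · ·
    · · # # # · · · · ·
    · · · # # · · · · ·
    · · · · # · · · · ·
    · · · · · · · · · ·
    · · · · · · · · · ·

Result: [35,7,60]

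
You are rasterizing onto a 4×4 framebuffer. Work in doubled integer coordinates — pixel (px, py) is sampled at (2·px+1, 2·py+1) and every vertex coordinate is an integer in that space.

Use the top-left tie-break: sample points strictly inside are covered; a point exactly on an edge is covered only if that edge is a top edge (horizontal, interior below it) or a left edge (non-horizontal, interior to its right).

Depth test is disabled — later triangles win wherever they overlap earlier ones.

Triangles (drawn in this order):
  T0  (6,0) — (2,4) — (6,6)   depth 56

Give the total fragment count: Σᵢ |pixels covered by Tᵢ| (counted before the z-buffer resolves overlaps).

T0:
  2·area = 24  (B↔C swapped to make it positive)
  edge (6, 0)→(6, 6): d=(0,6) right/bottom  bias=-1
  edge (6, 6)→(2, 4): d=(-4,-2) top-left  bias=+0
  edge (2, 4)→(6, 0): d=(4,-4) top-left  bias=+0
    (2,0)@(5, 1): e=[6,18,0] → #  [on edge]
    (3,0)@(7, 1): e=[-6,22,8] → ·
    (1,1)@(3, 3): e=[18,6,0] → #  [on edge]
    (3,1)@(7, 3): e=[-6,14,16] → ·
    (0,2)@(1, 5): e=[30,-6,0] → ·  [on edge]
    (1,2)@(3, 5): e=[18,-2,8] → ·
    (2,2)@(5, 5): e=[6,2,16] → #
    (3,2)@(7, 5): e=[-6,6,24] → ·
    (2,3)@(5, 7): e=[6,-6,24] → ·
  covered (4 px):
    · · # ·
    · # # ·
    · · # ·
    · · · ·

Result: 4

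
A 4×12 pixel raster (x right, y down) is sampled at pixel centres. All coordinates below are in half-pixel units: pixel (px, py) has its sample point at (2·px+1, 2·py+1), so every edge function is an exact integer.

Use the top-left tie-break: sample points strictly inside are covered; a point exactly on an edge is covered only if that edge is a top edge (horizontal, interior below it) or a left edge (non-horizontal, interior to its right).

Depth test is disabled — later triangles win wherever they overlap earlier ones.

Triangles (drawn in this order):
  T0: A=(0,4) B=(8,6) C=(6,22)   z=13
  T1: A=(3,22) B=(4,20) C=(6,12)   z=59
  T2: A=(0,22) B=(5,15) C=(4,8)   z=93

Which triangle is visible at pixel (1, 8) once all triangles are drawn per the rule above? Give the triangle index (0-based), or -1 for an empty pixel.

T0:
  2·area = 132
  edge (0, 4)→(8, 6): d=(8,2) right/bottom  bias=-1
  edge (8, 6)→(6, 22): d=(-2,16) right/bottom  bias=-1
  edge (6, 22)→(0, 4): d=(-6,-18) top-left  bias=+0
    (0,2)@(1, 5): e=[6,114,12] → █
    (1,2)@(3, 5): e=[2,82,48] → █
    (2,2)@(5, 5): e=[-2,50,84] → ·
    (0,3)@(1, 7): e=[22,110,0] → █  [on edge]
    (2,3)@(5, 7): e=[14,46,72] → █
    (3,3)@(7, 7): e=[10,14,108] → █
    (0,4)@(1, 9): e=[38,106,-12] → ·
    (1,4)@(3, 9): e=[34,74,24] → █
    (1,5)@(3, 11): e=[50,70,12] → █
    (1,6)@(3, 13): e=[66,66,0] → █  [on edge]
    (1,7)@(3, 15): e=[82,62,-12] → ·
    (2,7)@(5, 15): e=[78,30,24] → █
    (2,9)@(5, 19): e=[110,22,0] → █  [on edge]
  covered (18 px):
    · · · ·
    · · · ·
    █ █ · ·
    █ █ █ █
    · █ █ █
    · █ █ █
    · █ █ █
    · · █ ·
    · · █ ·
    · · █ ·
    · · · ·
    · · · ·
T1:
  2·area = 4  (B↔C swapped to make it positive)
  edge (3, 22)→(6, 12): d=(3,-10) top-left  bias=+0
  edge (6, 12)→(4, 20): d=(-2,8) right/bottom  bias=-1
  edge (4, 20)→(3, 22): d=(-1,2) right/bottom  bias=-1
  covered (0 px):
    · · · ·
    · · · ·
    · · · ·
    · · · ·
    · · · ·
    · · · ·
    · · · ·
    · · · ·
    · · · ·
    · · · ·
    · · · ·
    · · · ·
T2:
  2·area = 42  (B↔C swapped to make it positive)
  edge (0, 22)→(4, 8): d=(4,-14) top-left  bias=+0
  edge (4, 8)→(5, 15): d=(1,7) right/bottom  bias=-1
  edge (5, 15)→(0, 22): d=(-5,7) right/bottom  bias=-1
    (1,0)@(3, 1): e=[-42,0,84] → ·  [on edge]
    (1,6)@(3, 13): e=[6,12,24] → █
    (2,6)@(5, 13): e=[34,-2,10] → ·
    (1,7)@(3, 15): e=[14,14,14] → █
    (2,7)@(5, 15): e=[42,0,0] → ·  [on edge]
    (1,8)@(3, 17): e=[22,16,4] → █
    (2,8)@(5, 17): e=[50,2,-10] → ·
    (0,9)@(1, 19): e=[2,32,8] → █
    (1,9)@(3, 19): e=[30,18,-6] → ·
    (0,10)@(1, 21): e=[10,34,-2] → ·
  covered (4 px):
    · · · ·
    · · · ·
    · · · ·
    · · · ·
    · · · ·
    · · · ·
    · █ · ·
    · █ · ·
    · █ · ·
    █ · · ·
    · · · ·
    · · · ·

Z-buffer (winner per pixel, '.' = empty):
  . . . .
  . . . .
  0 0 . .
  0 0 0 0
  . 0 0 0
  . 0 0 0
  . 2 0 0
  . 2 0 .
  . 2 0 .
  2 . 0 .
  . . . .
  . . . .

Answer: 2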